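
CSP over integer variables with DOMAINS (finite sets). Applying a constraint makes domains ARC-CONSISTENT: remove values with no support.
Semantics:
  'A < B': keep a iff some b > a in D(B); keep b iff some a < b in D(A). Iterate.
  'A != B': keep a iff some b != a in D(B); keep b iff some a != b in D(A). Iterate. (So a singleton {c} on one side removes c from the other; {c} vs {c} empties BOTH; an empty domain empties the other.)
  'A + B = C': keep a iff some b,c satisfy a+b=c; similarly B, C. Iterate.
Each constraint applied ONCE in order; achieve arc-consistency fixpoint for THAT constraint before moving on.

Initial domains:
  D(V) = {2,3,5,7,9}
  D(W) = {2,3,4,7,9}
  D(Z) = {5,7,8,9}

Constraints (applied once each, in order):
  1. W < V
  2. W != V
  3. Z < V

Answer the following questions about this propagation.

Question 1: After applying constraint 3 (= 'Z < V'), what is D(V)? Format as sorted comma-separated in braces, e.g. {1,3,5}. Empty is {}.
Answer: {7,9}

Derivation:
Constraint 1 (W < V) on D(W)={2,3,4,7,9} D(V)={2,3,5,7,9}: W {2,3,4,7,9}->{2,3,4,7}; V {2,3,5,7,9}->{3,5,7,9}
Constraint 2 (W != V) on D(W)={2,3,4,7} D(V)={3,5,7,9}: no change
Constraint 3 (Z < V) on D(Z)={5,7,8,9} D(V)={3,5,7,9}: Z {5,7,8,9}->{5,7,8}; V {3,5,7,9}->{7,9}
So after constraint 3: D(V) = {7,9}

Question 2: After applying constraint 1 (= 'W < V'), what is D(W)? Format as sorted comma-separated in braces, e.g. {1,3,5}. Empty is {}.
Constraint 1 (W < V) on D(W)={2,3,4,7,9} D(V)={2,3,5,7,9}: W {2,3,4,7,9}->{2,3,4,7}; V {2,3,5,7,9}->{3,5,7,9}
So after constraint 1: D(W) = {2,3,4,7}

Answer: {2,3,4,7}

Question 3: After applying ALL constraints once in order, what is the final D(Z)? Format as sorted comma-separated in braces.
Answer: {5,7,8}

Derivation:
Constraint 1 (W < V) on D(W)={2,3,4,7,9} D(V)={2,3,5,7,9}: W {2,3,4,7,9}->{2,3,4,7}; V {2,3,5,7,9}->{3,5,7,9}
Constraint 2 (W != V) on D(W)={2,3,4,7} D(V)={3,5,7,9}: no change
Constraint 3 (Z < V) on D(Z)={5,7,8,9} D(V)={3,5,7,9}: Z {5,7,8,9}->{5,7,8}; V {3,5,7,9}->{7,9}
So after all 3 constraints: D(Z) = {5,7,8}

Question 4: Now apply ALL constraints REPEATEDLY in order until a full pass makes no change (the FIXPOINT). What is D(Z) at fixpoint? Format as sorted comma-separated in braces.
pass 0 (initial): D(Z)={5,7,8,9}
pass 1: V {2,3,5,7,9}->{7,9}; W {2,3,4,7,9}->{2,3,4,7}; Z {5,7,8,9}->{5,7,8}
pass 2: no change
Fixpoint after 2 passes: D(Z) = {5,7,8}

Answer: {5,7,8}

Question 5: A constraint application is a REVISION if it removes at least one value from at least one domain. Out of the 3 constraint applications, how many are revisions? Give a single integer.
Answer: 2

Derivation:
Constraint 1 (W < V) on D(W)={2,3,4,7,9} D(V)={2,3,5,7,9}: W {2,3,4,7,9}->{2,3,4,7}; V {2,3,5,7,9}->{3,5,7,9} => REVISION
Constraint 2 (W != V) on D(W)={2,3,4,7} D(V)={3,5,7,9}: no change => not a revision
Constraint 3 (Z < V) on D(Z)={5,7,8,9} D(V)={3,5,7,9}: Z {5,7,8,9}->{5,7,8}; V {3,5,7,9}->{7,9} => REVISION
Total revisions = 2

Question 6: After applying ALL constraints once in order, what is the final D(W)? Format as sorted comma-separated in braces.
Answer: {2,3,4,7}

Derivation:
Constraint 1 (W < V) on D(W)={2,3,4,7,9} D(V)={2,3,5,7,9}: W {2,3,4,7,9}->{2,3,4,7}; V {2,3,5,7,9}->{3,5,7,9}
Constraint 2 (W != V) on D(W)={2,3,4,7} D(V)={3,5,7,9}: no change
Constraint 3 (Z < V) on D(Z)={5,7,8,9} D(V)={3,5,7,9}: Z {5,7,8,9}->{5,7,8}; V {3,5,7,9}->{7,9}
So after all 3 constraints: D(W) = {2,3,4,7}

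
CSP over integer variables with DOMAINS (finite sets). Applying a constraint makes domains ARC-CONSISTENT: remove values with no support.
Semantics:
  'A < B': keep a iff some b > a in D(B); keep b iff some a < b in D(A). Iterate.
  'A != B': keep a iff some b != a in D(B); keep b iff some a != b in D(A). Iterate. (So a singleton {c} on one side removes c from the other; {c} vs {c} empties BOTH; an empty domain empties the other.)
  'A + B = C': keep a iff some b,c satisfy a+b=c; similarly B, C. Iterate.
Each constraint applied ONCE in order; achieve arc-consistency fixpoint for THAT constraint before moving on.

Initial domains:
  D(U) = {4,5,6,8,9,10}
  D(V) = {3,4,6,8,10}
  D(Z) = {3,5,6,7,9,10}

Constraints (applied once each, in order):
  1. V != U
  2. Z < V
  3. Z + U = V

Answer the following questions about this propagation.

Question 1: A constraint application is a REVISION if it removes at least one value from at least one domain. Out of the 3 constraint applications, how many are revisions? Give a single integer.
Answer: 2

Derivation:
Constraint 1 (V != U) on D(V)={3,4,6,8,10} D(U)={4,5,6,8,9,10}: no change => not a revision
Constraint 2 (Z < V) on D(Z)={3,5,6,7,9,10} D(V)={3,4,6,8,10}: Z {3,5,6,7,9,10}->{3,5,6,7,9}; V {3,4,6,8,10}->{4,6,8,10} => REVISION
Constraint 3 (Z + U = V) on D(Z)={3,5,6,7,9} D(U)={4,5,6,8,9,10} D(V)={4,6,8,10}: Z {3,5,6,7,9}->{3,5,6}; U {4,5,6,8,9,10}->{4,5}; V {4,6,8,10}->{8,10} => REVISION
Total revisions = 2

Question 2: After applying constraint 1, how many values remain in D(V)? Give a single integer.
Answer: 5

Derivation:
Constraint 1 (V != U) on D(V)={3,4,6,8,10} D(U)={4,5,6,8,9,10}: no change
So after constraint 1: D(V)={3,4,6,8,10}, size = 5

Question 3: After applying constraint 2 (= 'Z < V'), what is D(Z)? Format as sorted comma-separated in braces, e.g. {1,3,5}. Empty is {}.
Constraint 1 (V != U) on D(V)={3,4,6,8,10} D(U)={4,5,6,8,9,10}: no change
Constraint 2 (Z < V) on D(Z)={3,5,6,7,9,10} D(V)={3,4,6,8,10}: Z {3,5,6,7,9,10}->{3,5,6,7,9}; V {3,4,6,8,10}->{4,6,8,10}
So after constraint 2: D(Z) = {3,5,6,7,9}

Answer: {3,5,6,7,9}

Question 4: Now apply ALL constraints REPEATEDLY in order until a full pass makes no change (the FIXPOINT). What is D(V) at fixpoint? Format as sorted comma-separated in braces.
pass 0 (initial): D(V)={3,4,6,8,10}
pass 1: U {4,5,6,8,9,10}->{4,5}; V {3,4,6,8,10}->{8,10}; Z {3,5,6,7,9,10}->{3,5,6}
pass 2: no change
Fixpoint after 2 passes: D(V) = {8,10}

Answer: {8,10}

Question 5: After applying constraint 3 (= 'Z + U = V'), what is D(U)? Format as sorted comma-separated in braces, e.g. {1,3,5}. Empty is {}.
Answer: {4,5}

Derivation:
Constraint 1 (V != U) on D(V)={3,4,6,8,10} D(U)={4,5,6,8,9,10}: no change
Constraint 2 (Z < V) on D(Z)={3,5,6,7,9,10} D(V)={3,4,6,8,10}: Z {3,5,6,7,9,10}->{3,5,6,7,9}; V {3,4,6,8,10}->{4,6,8,10}
Constraint 3 (Z + U = V) on D(Z)={3,5,6,7,9} D(U)={4,5,6,8,9,10} D(V)={4,6,8,10}: Z {3,5,6,7,9}->{3,5,6}; U {4,5,6,8,9,10}->{4,5}; V {4,6,8,10}->{8,10}
So after constraint 3: D(U) = {4,5}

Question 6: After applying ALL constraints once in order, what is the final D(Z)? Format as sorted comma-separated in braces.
Answer: {3,5,6}

Derivation:
Constraint 1 (V != U) on D(V)={3,4,6,8,10} D(U)={4,5,6,8,9,10}: no change
Constraint 2 (Z < V) on D(Z)={3,5,6,7,9,10} D(V)={3,4,6,8,10}: Z {3,5,6,7,9,10}->{3,5,6,7,9}; V {3,4,6,8,10}->{4,6,8,10}
Constraint 3 (Z + U = V) on D(Z)={3,5,6,7,9} D(U)={4,5,6,8,9,10} D(V)={4,6,8,10}: Z {3,5,6,7,9}->{3,5,6}; U {4,5,6,8,9,10}->{4,5}; V {4,6,8,10}->{8,10}
So after all 3 constraints: D(Z) = {3,5,6}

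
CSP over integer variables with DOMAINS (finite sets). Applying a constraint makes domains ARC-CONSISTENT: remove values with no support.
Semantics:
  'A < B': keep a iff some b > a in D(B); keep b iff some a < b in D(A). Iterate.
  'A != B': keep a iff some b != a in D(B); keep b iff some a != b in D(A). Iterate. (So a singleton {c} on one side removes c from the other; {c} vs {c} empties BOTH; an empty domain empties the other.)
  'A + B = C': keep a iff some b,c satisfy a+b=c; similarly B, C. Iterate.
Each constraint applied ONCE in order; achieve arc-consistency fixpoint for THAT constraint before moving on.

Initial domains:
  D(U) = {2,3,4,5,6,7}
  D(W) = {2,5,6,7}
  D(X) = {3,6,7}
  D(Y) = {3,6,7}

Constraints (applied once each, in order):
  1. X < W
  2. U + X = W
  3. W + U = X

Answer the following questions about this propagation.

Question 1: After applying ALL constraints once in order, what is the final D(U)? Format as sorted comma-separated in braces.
Constraint 1 (X < W) on D(X)={3,6,7} D(W)={2,5,6,7}: X {3,6,7}->{3,6}; W {2,5,6,7}->{5,6,7}
Constraint 2 (U + X = W) on D(U)={2,3,4,5,6,7} D(X)={3,6} D(W)={5,6,7}: U {2,3,4,5,6,7}->{2,3,4}; X {3,6}->{3}
Constraint 3 (W + U = X) on D(W)={5,6,7} D(U)={2,3,4} D(X)={3}: W {5,6,7}->{}; U {2,3,4}->{}; X {3}->{}
So after all 3 constraints: D(U) = {}

Answer: {}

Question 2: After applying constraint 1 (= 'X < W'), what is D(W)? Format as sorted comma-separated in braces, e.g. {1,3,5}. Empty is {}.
Constraint 1 (X < W) on D(X)={3,6,7} D(W)={2,5,6,7}: X {3,6,7}->{3,6}; W {2,5,6,7}->{5,6,7}
So after constraint 1: D(W) = {5,6,7}

Answer: {5,6,7}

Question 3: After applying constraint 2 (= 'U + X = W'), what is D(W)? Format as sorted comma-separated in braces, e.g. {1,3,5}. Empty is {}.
Answer: {5,6,7}

Derivation:
Constraint 1 (X < W) on D(X)={3,6,7} D(W)={2,5,6,7}: X {3,6,7}->{3,6}; W {2,5,6,7}->{5,6,7}
Constraint 2 (U + X = W) on D(U)={2,3,4,5,6,7} D(X)={3,6} D(W)={5,6,7}: U {2,3,4,5,6,7}->{2,3,4}; X {3,6}->{3}
So after constraint 2: D(W) = {5,6,7}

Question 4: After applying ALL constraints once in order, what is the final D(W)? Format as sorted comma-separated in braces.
Answer: {}

Derivation:
Constraint 1 (X < W) on D(X)={3,6,7} D(W)={2,5,6,7}: X {3,6,7}->{3,6}; W {2,5,6,7}->{5,6,7}
Constraint 2 (U + X = W) on D(U)={2,3,4,5,6,7} D(X)={3,6} D(W)={5,6,7}: U {2,3,4,5,6,7}->{2,3,4}; X {3,6}->{3}
Constraint 3 (W + U = X) on D(W)={5,6,7} D(U)={2,3,4} D(X)={3}: W {5,6,7}->{}; U {2,3,4}->{}; X {3}->{}
So after all 3 constraints: D(W) = {}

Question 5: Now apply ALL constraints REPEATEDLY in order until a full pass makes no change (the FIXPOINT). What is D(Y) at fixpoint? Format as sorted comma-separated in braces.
Answer: {3,6,7}

Derivation:
pass 0 (initial): D(Y)={3,6,7}
pass 1: U {2,3,4,5,6,7}->{}; W {2,5,6,7}->{}; X {3,6,7}->{}
pass 2: no change
Fixpoint after 2 passes: D(Y) = {3,6,7}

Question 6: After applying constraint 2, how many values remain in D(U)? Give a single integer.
Answer: 3

Derivation:
Constraint 1 (X < W) on D(X)={3,6,7} D(W)={2,5,6,7}: X {3,6,7}->{3,6}; W {2,5,6,7}->{5,6,7}
Constraint 2 (U + X = W) on D(U)={2,3,4,5,6,7} D(X)={3,6} D(W)={5,6,7}: U {2,3,4,5,6,7}->{2,3,4}; X {3,6}->{3}
So after constraint 2: D(U)={2,3,4}, size = 3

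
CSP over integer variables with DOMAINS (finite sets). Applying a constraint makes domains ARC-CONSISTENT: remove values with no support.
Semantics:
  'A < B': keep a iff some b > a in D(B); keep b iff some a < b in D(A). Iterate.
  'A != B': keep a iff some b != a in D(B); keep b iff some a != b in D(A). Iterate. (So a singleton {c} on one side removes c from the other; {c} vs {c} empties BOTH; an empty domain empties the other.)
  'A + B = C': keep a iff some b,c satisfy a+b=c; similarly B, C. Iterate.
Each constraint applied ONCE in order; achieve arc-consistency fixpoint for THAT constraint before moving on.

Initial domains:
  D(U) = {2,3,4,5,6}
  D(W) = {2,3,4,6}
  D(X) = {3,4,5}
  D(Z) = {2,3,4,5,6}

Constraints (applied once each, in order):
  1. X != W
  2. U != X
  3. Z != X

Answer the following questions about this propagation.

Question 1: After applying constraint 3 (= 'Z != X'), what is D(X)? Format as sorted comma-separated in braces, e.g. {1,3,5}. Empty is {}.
Constraint 1 (X != W) on D(X)={3,4,5} D(W)={2,3,4,6}: no change
Constraint 2 (U != X) on D(U)={2,3,4,5,6} D(X)={3,4,5}: no change
Constraint 3 (Z != X) on D(Z)={2,3,4,5,6} D(X)={3,4,5}: no change
So after constraint 3: D(X) = {3,4,5}

Answer: {3,4,5}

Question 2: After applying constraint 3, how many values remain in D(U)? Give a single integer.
Answer: 5

Derivation:
Constraint 1 (X != W) on D(X)={3,4,5} D(W)={2,3,4,6}: no change
Constraint 2 (U != X) on D(U)={2,3,4,5,6} D(X)={3,4,5}: no change
Constraint 3 (Z != X) on D(Z)={2,3,4,5,6} D(X)={3,4,5}: no change
So after constraint 3: D(U)={2,3,4,5,6}, size = 5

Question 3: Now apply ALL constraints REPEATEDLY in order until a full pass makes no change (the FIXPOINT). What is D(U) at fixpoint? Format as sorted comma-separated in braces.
pass 0 (initial): D(U)={2,3,4,5,6}
pass 1: no change
Fixpoint after 1 passes: D(U) = {2,3,4,5,6}

Answer: {2,3,4,5,6}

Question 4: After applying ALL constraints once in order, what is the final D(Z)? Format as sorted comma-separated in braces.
Answer: {2,3,4,5,6}

Derivation:
Constraint 1 (X != W) on D(X)={3,4,5} D(W)={2,3,4,6}: no change
Constraint 2 (U != X) on D(U)={2,3,4,5,6} D(X)={3,4,5}: no change
Constraint 3 (Z != X) on D(Z)={2,3,4,5,6} D(X)={3,4,5}: no change
So after all 3 constraints: D(Z) = {2,3,4,5,6}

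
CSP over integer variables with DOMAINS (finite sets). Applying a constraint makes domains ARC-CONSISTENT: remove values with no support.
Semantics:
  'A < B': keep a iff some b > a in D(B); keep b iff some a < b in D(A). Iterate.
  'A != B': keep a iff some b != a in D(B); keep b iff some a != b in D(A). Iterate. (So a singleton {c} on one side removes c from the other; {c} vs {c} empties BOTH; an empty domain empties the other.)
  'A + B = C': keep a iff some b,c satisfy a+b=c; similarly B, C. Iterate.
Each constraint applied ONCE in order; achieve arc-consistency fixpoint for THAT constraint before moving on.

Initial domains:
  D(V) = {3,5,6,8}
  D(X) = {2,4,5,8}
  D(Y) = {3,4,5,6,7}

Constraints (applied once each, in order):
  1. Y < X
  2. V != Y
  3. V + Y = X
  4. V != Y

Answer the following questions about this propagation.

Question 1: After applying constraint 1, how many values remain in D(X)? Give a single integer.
Answer: 3

Derivation:
Constraint 1 (Y < X) on D(Y)={3,4,5,6,7} D(X)={2,4,5,8}: X {2,4,5,8}->{4,5,8}
So after constraint 1: D(X)={4,5,8}, size = 3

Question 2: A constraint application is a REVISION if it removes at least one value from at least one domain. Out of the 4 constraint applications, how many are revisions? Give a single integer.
Answer: 2

Derivation:
Constraint 1 (Y < X) on D(Y)={3,4,5,6,7} D(X)={2,4,5,8}: X {2,4,5,8}->{4,5,8} => REVISION
Constraint 2 (V != Y) on D(V)={3,5,6,8} D(Y)={3,4,5,6,7}: no change => not a revision
Constraint 3 (V + Y = X) on D(V)={3,5,6,8} D(Y)={3,4,5,6,7} D(X)={4,5,8}: V {3,5,6,8}->{3,5}; Y {3,4,5,6,7}->{3,5}; X {4,5,8}->{8} => REVISION
Constraint 4 (V != Y) on D(V)={3,5} D(Y)={3,5}: no change => not a revision
Total revisions = 2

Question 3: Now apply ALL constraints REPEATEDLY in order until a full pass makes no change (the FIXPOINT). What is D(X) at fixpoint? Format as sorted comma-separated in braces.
Answer: {8}

Derivation:
pass 0 (initial): D(X)={2,4,5,8}
pass 1: V {3,5,6,8}->{3,5}; X {2,4,5,8}->{8}; Y {3,4,5,6,7}->{3,5}
pass 2: no change
Fixpoint after 2 passes: D(X) = {8}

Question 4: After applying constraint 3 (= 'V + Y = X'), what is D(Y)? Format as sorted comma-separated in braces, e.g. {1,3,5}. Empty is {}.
Constraint 1 (Y < X) on D(Y)={3,4,5,6,7} D(X)={2,4,5,8}: X {2,4,5,8}->{4,5,8}
Constraint 2 (V != Y) on D(V)={3,5,6,8} D(Y)={3,4,5,6,7}: no change
Constraint 3 (V + Y = X) on D(V)={3,5,6,8} D(Y)={3,4,5,6,7} D(X)={4,5,8}: V {3,5,6,8}->{3,5}; Y {3,4,5,6,7}->{3,5}; X {4,5,8}->{8}
So after constraint 3: D(Y) = {3,5}

Answer: {3,5}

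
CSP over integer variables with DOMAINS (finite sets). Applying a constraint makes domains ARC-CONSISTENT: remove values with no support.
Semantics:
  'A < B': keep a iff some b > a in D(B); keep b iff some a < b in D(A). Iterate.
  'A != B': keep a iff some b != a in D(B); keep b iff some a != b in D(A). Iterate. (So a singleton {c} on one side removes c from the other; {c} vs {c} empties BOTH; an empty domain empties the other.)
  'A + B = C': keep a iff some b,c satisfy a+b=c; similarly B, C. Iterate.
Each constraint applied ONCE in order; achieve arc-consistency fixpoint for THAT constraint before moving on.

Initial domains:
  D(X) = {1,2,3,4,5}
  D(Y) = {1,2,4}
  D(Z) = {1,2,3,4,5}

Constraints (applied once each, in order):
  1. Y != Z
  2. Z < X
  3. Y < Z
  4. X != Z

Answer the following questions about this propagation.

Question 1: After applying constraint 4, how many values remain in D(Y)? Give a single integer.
Answer: 2

Derivation:
Constraint 1 (Y != Z) on D(Y)={1,2,4} D(Z)={1,2,3,4,5}: no change
Constraint 2 (Z < X) on D(Z)={1,2,3,4,5} D(X)={1,2,3,4,5}: Z {1,2,3,4,5}->{1,2,3,4}; X {1,2,3,4,5}->{2,3,4,5}
Constraint 3 (Y < Z) on D(Y)={1,2,4} D(Z)={1,2,3,4}: Y {1,2,4}->{1,2}; Z {1,2,3,4}->{2,3,4}
Constraint 4 (X != Z) on D(X)={2,3,4,5} D(Z)={2,3,4}: no change
So after constraint 4: D(Y)={1,2}, size = 2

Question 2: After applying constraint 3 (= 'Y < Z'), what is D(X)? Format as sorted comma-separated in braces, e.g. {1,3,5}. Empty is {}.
Constraint 1 (Y != Z) on D(Y)={1,2,4} D(Z)={1,2,3,4,5}: no change
Constraint 2 (Z < X) on D(Z)={1,2,3,4,5} D(X)={1,2,3,4,5}: Z {1,2,3,4,5}->{1,2,3,4}; X {1,2,3,4,5}->{2,3,4,5}
Constraint 3 (Y < Z) on D(Y)={1,2,4} D(Z)={1,2,3,4}: Y {1,2,4}->{1,2}; Z {1,2,3,4}->{2,3,4}
So after constraint 3: D(X) = {2,3,4,5}

Answer: {2,3,4,5}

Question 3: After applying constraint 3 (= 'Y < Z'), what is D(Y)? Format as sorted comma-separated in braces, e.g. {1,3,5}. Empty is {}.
Answer: {1,2}

Derivation:
Constraint 1 (Y != Z) on D(Y)={1,2,4} D(Z)={1,2,3,4,5}: no change
Constraint 2 (Z < X) on D(Z)={1,2,3,4,5} D(X)={1,2,3,4,5}: Z {1,2,3,4,5}->{1,2,3,4}; X {1,2,3,4,5}->{2,3,4,5}
Constraint 3 (Y < Z) on D(Y)={1,2,4} D(Z)={1,2,3,4}: Y {1,2,4}->{1,2}; Z {1,2,3,4}->{2,3,4}
So after constraint 3: D(Y) = {1,2}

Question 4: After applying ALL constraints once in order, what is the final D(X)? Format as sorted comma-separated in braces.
Constraint 1 (Y != Z) on D(Y)={1,2,4} D(Z)={1,2,3,4,5}: no change
Constraint 2 (Z < X) on D(Z)={1,2,3,4,5} D(X)={1,2,3,4,5}: Z {1,2,3,4,5}->{1,2,3,4}; X {1,2,3,4,5}->{2,3,4,5}
Constraint 3 (Y < Z) on D(Y)={1,2,4} D(Z)={1,2,3,4}: Y {1,2,4}->{1,2}; Z {1,2,3,4}->{2,3,4}
Constraint 4 (X != Z) on D(X)={2,3,4,5} D(Z)={2,3,4}: no change
So after all 4 constraints: D(X) = {2,3,4,5}

Answer: {2,3,4,5}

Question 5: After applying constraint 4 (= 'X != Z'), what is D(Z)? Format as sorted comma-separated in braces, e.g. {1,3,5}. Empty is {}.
Constraint 1 (Y != Z) on D(Y)={1,2,4} D(Z)={1,2,3,4,5}: no change
Constraint 2 (Z < X) on D(Z)={1,2,3,4,5} D(X)={1,2,3,4,5}: Z {1,2,3,4,5}->{1,2,3,4}; X {1,2,3,4,5}->{2,3,4,5}
Constraint 3 (Y < Z) on D(Y)={1,2,4} D(Z)={1,2,3,4}: Y {1,2,4}->{1,2}; Z {1,2,3,4}->{2,3,4}
Constraint 4 (X != Z) on D(X)={2,3,4,5} D(Z)={2,3,4}: no change
So after constraint 4: D(Z) = {2,3,4}

Answer: {2,3,4}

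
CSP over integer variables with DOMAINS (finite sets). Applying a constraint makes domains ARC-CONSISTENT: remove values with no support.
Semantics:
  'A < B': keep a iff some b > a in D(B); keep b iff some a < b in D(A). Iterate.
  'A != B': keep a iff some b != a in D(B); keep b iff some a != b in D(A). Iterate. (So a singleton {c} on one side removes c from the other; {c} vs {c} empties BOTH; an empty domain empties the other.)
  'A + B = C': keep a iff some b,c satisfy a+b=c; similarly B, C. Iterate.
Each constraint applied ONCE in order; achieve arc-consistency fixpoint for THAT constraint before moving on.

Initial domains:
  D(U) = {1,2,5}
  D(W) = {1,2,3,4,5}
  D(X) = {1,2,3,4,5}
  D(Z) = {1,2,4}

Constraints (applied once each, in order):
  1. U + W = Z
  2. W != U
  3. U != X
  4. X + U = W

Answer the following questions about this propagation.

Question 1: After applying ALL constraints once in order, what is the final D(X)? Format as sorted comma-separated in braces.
Constraint 1 (U + W = Z) on D(U)={1,2,5} D(W)={1,2,3,4,5} D(Z)={1,2,4}: U {1,2,5}->{1,2}; W {1,2,3,4,5}->{1,2,3}; Z {1,2,4}->{2,4}
Constraint 2 (W != U) on D(W)={1,2,3} D(U)={1,2}: no change
Constraint 3 (U != X) on D(U)={1,2} D(X)={1,2,3,4,5}: no change
Constraint 4 (X + U = W) on D(X)={1,2,3,4,5} D(U)={1,2} D(W)={1,2,3}: X {1,2,3,4,5}->{1,2}; W {1,2,3}->{2,3}
So after all 4 constraints: D(X) = {1,2}

Answer: {1,2}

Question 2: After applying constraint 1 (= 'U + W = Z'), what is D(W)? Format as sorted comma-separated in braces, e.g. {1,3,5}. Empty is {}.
Constraint 1 (U + W = Z) on D(U)={1,2,5} D(W)={1,2,3,4,5} D(Z)={1,2,4}: U {1,2,5}->{1,2}; W {1,2,3,4,5}->{1,2,3}; Z {1,2,4}->{2,4}
So after constraint 1: D(W) = {1,2,3}

Answer: {1,2,3}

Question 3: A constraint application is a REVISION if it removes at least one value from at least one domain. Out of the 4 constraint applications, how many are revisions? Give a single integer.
Answer: 2

Derivation:
Constraint 1 (U + W = Z) on D(U)={1,2,5} D(W)={1,2,3,4,5} D(Z)={1,2,4}: U {1,2,5}->{1,2}; W {1,2,3,4,5}->{1,2,3}; Z {1,2,4}->{2,4} => REVISION
Constraint 2 (W != U) on D(W)={1,2,3} D(U)={1,2}: no change => not a revision
Constraint 3 (U != X) on D(U)={1,2} D(X)={1,2,3,4,5}: no change => not a revision
Constraint 4 (X + U = W) on D(X)={1,2,3,4,5} D(U)={1,2} D(W)={1,2,3}: X {1,2,3,4,5}->{1,2}; W {1,2,3}->{2,3} => REVISION
Total revisions = 2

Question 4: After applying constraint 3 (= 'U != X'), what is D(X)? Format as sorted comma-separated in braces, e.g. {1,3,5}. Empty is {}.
Constraint 1 (U + W = Z) on D(U)={1,2,5} D(W)={1,2,3,4,5} D(Z)={1,2,4}: U {1,2,5}->{1,2}; W {1,2,3,4,5}->{1,2,3}; Z {1,2,4}->{2,4}
Constraint 2 (W != U) on D(W)={1,2,3} D(U)={1,2}: no change
Constraint 3 (U != X) on D(U)={1,2} D(X)={1,2,3,4,5}: no change
So after constraint 3: D(X) = {1,2,3,4,5}

Answer: {1,2,3,4,5}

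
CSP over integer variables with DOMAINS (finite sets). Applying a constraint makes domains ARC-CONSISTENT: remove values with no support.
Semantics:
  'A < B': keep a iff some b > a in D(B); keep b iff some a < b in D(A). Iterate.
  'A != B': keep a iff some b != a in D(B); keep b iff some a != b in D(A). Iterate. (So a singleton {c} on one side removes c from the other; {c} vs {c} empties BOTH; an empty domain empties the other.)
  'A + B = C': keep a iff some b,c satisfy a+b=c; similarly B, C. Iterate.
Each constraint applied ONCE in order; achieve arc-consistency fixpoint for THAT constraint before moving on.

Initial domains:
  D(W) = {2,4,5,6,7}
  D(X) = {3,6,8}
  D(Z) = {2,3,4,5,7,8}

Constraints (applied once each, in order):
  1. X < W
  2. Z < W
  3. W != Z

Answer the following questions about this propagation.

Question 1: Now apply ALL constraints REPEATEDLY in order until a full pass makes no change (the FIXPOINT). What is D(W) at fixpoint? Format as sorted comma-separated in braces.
pass 0 (initial): D(W)={2,4,5,6,7}
pass 1: W {2,4,5,6,7}->{4,5,6,7}; X {3,6,8}->{3,6}; Z {2,3,4,5,7,8}->{2,3,4,5}
pass 2: no change
Fixpoint after 2 passes: D(W) = {4,5,6,7}

Answer: {4,5,6,7}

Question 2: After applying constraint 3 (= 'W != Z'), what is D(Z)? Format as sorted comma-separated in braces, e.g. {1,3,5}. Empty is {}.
Constraint 1 (X < W) on D(X)={3,6,8} D(W)={2,4,5,6,7}: X {3,6,8}->{3,6}; W {2,4,5,6,7}->{4,5,6,7}
Constraint 2 (Z < W) on D(Z)={2,3,4,5,7,8} D(W)={4,5,6,7}: Z {2,3,4,5,7,8}->{2,3,4,5}
Constraint 3 (W != Z) on D(W)={4,5,6,7} D(Z)={2,3,4,5}: no change
So after constraint 3: D(Z) = {2,3,4,5}

Answer: {2,3,4,5}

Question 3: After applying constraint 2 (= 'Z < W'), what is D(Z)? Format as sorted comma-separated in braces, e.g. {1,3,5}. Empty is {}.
Constraint 1 (X < W) on D(X)={3,6,8} D(W)={2,4,5,6,7}: X {3,6,8}->{3,6}; W {2,4,5,6,7}->{4,5,6,7}
Constraint 2 (Z < W) on D(Z)={2,3,4,5,7,8} D(W)={4,5,6,7}: Z {2,3,4,5,7,8}->{2,3,4,5}
So after constraint 2: D(Z) = {2,3,4,5}

Answer: {2,3,4,5}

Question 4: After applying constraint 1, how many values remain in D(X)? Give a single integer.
Constraint 1 (X < W) on D(X)={3,6,8} D(W)={2,4,5,6,7}: X {3,6,8}->{3,6}; W {2,4,5,6,7}->{4,5,6,7}
So after constraint 1: D(X)={3,6}, size = 2

Answer: 2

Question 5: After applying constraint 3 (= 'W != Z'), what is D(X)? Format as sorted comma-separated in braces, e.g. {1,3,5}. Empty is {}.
Answer: {3,6}

Derivation:
Constraint 1 (X < W) on D(X)={3,6,8} D(W)={2,4,5,6,7}: X {3,6,8}->{3,6}; W {2,4,5,6,7}->{4,5,6,7}
Constraint 2 (Z < W) on D(Z)={2,3,4,5,7,8} D(W)={4,5,6,7}: Z {2,3,4,5,7,8}->{2,3,4,5}
Constraint 3 (W != Z) on D(W)={4,5,6,7} D(Z)={2,3,4,5}: no change
So after constraint 3: D(X) = {3,6}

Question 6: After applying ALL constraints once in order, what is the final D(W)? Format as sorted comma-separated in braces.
Constraint 1 (X < W) on D(X)={3,6,8} D(W)={2,4,5,6,7}: X {3,6,8}->{3,6}; W {2,4,5,6,7}->{4,5,6,7}
Constraint 2 (Z < W) on D(Z)={2,3,4,5,7,8} D(W)={4,5,6,7}: Z {2,3,4,5,7,8}->{2,3,4,5}
Constraint 3 (W != Z) on D(W)={4,5,6,7} D(Z)={2,3,4,5}: no change
So after all 3 constraints: D(W) = {4,5,6,7}

Answer: {4,5,6,7}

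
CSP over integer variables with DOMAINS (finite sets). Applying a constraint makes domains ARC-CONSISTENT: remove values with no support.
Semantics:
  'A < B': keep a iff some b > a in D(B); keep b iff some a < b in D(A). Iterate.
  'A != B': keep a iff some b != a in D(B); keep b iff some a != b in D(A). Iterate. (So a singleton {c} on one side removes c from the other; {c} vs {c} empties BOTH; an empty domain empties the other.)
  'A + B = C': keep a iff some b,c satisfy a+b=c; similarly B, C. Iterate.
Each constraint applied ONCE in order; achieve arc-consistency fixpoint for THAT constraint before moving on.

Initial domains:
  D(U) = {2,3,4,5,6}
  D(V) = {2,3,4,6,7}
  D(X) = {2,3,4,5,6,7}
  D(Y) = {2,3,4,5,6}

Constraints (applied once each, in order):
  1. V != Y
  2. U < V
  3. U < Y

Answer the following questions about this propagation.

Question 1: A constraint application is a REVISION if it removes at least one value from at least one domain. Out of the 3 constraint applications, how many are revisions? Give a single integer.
Constraint 1 (V != Y) on D(V)={2,3,4,6,7} D(Y)={2,3,4,5,6}: no change => not a revision
Constraint 2 (U < V) on D(U)={2,3,4,5,6} D(V)={2,3,4,6,7}: V {2,3,4,6,7}->{3,4,6,7} => REVISION
Constraint 3 (U < Y) on D(U)={2,3,4,5,6} D(Y)={2,3,4,5,6}: U {2,3,4,5,6}->{2,3,4,5}; Y {2,3,4,5,6}->{3,4,5,6} => REVISION
Total revisions = 2

Answer: 2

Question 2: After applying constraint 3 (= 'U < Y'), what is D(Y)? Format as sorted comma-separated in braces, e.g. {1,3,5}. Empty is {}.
Answer: {3,4,5,6}

Derivation:
Constraint 1 (V != Y) on D(V)={2,3,4,6,7} D(Y)={2,3,4,5,6}: no change
Constraint 2 (U < V) on D(U)={2,3,4,5,6} D(V)={2,3,4,6,7}: V {2,3,4,6,7}->{3,4,6,7}
Constraint 3 (U < Y) on D(U)={2,3,4,5,6} D(Y)={2,3,4,5,6}: U {2,3,4,5,6}->{2,3,4,5}; Y {2,3,4,5,6}->{3,4,5,6}
So after constraint 3: D(Y) = {3,4,5,6}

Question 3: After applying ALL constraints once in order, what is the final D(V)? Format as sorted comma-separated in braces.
Constraint 1 (V != Y) on D(V)={2,3,4,6,7} D(Y)={2,3,4,5,6}: no change
Constraint 2 (U < V) on D(U)={2,3,4,5,6} D(V)={2,3,4,6,7}: V {2,3,4,6,7}->{3,4,6,7}
Constraint 3 (U < Y) on D(U)={2,3,4,5,6} D(Y)={2,3,4,5,6}: U {2,3,4,5,6}->{2,3,4,5}; Y {2,3,4,5,6}->{3,4,5,6}
So after all 3 constraints: D(V) = {3,4,6,7}

Answer: {3,4,6,7}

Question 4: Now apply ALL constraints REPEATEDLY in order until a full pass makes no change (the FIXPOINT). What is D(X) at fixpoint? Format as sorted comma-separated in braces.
Answer: {2,3,4,5,6,7}

Derivation:
pass 0 (initial): D(X)={2,3,4,5,6,7}
pass 1: U {2,3,4,5,6}->{2,3,4,5}; V {2,3,4,6,7}->{3,4,6,7}; Y {2,3,4,5,6}->{3,4,5,6}
pass 2: no change
Fixpoint after 2 passes: D(X) = {2,3,4,5,6,7}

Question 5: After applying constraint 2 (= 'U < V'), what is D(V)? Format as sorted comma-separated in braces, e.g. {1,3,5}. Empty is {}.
Answer: {3,4,6,7}

Derivation:
Constraint 1 (V != Y) on D(V)={2,3,4,6,7} D(Y)={2,3,4,5,6}: no change
Constraint 2 (U < V) on D(U)={2,3,4,5,6} D(V)={2,3,4,6,7}: V {2,3,4,6,7}->{3,4,6,7}
So after constraint 2: D(V) = {3,4,6,7}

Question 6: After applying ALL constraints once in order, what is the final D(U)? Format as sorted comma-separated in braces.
Constraint 1 (V != Y) on D(V)={2,3,4,6,7} D(Y)={2,3,4,5,6}: no change
Constraint 2 (U < V) on D(U)={2,3,4,5,6} D(V)={2,3,4,6,7}: V {2,3,4,6,7}->{3,4,6,7}
Constraint 3 (U < Y) on D(U)={2,3,4,5,6} D(Y)={2,3,4,5,6}: U {2,3,4,5,6}->{2,3,4,5}; Y {2,3,4,5,6}->{3,4,5,6}
So after all 3 constraints: D(U) = {2,3,4,5}

Answer: {2,3,4,5}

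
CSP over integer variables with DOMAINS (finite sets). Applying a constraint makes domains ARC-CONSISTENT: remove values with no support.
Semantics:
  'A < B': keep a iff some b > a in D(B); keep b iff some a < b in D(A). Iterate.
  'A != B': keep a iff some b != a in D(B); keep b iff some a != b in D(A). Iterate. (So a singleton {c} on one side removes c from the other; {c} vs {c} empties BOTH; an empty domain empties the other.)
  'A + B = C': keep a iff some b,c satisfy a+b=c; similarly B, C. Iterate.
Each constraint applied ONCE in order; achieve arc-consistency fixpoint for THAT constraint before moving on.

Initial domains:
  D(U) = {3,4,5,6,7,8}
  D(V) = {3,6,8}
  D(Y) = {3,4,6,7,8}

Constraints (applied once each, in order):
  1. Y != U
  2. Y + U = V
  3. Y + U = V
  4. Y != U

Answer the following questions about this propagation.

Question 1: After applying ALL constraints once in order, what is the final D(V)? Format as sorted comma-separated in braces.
Answer: {6,8}

Derivation:
Constraint 1 (Y != U) on D(Y)={3,4,6,7,8} D(U)={3,4,5,6,7,8}: no change
Constraint 2 (Y + U = V) on D(Y)={3,4,6,7,8} D(U)={3,4,5,6,7,8} D(V)={3,6,8}: Y {3,4,6,7,8}->{3,4}; U {3,4,5,6,7,8}->{3,4,5}; V {3,6,8}->{6,8}
Constraint 3 (Y + U = V) on D(Y)={3,4} D(U)={3,4,5} D(V)={6,8}: no change
Constraint 4 (Y != U) on D(Y)={3,4} D(U)={3,4,5}: no change
So after all 4 constraints: D(V) = {6,8}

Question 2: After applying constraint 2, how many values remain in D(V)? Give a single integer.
Constraint 1 (Y != U) on D(Y)={3,4,6,7,8} D(U)={3,4,5,6,7,8}: no change
Constraint 2 (Y + U = V) on D(Y)={3,4,6,7,8} D(U)={3,4,5,6,7,8} D(V)={3,6,8}: Y {3,4,6,7,8}->{3,4}; U {3,4,5,6,7,8}->{3,4,5}; V {3,6,8}->{6,8}
So after constraint 2: D(V)={6,8}, size = 2

Answer: 2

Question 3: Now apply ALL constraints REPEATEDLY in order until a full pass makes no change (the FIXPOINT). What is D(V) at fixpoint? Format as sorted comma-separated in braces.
pass 0 (initial): D(V)={3,6,8}
pass 1: U {3,4,5,6,7,8}->{3,4,5}; V {3,6,8}->{6,8}; Y {3,4,6,7,8}->{3,4}
pass 2: no change
Fixpoint after 2 passes: D(V) = {6,8}

Answer: {6,8}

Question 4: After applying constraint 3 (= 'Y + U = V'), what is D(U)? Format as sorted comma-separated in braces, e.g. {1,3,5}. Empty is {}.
Answer: {3,4,5}

Derivation:
Constraint 1 (Y != U) on D(Y)={3,4,6,7,8} D(U)={3,4,5,6,7,8}: no change
Constraint 2 (Y + U = V) on D(Y)={3,4,6,7,8} D(U)={3,4,5,6,7,8} D(V)={3,6,8}: Y {3,4,6,7,8}->{3,4}; U {3,4,5,6,7,8}->{3,4,5}; V {3,6,8}->{6,8}
Constraint 3 (Y + U = V) on D(Y)={3,4} D(U)={3,4,5} D(V)={6,8}: no change
So after constraint 3: D(U) = {3,4,5}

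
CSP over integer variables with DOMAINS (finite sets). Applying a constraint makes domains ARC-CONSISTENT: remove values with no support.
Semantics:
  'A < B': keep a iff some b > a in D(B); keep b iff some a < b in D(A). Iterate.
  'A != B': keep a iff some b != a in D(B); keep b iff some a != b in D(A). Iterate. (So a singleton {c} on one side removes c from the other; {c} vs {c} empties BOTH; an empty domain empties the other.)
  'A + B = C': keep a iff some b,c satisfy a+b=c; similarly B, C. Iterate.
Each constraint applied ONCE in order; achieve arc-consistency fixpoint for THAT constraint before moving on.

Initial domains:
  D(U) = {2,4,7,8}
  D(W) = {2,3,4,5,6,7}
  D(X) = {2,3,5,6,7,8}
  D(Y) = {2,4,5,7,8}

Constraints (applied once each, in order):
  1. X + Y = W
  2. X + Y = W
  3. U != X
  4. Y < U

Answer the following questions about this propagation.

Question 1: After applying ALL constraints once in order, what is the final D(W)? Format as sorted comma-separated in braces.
Constraint 1 (X + Y = W) on D(X)={2,3,5,6,7,8} D(Y)={2,4,5,7,8} D(W)={2,3,4,5,6,7}: X {2,3,5,6,7,8}->{2,3,5}; Y {2,4,5,7,8}->{2,4,5}; W {2,3,4,5,6,7}->{4,5,6,7}
Constraint 2 (X + Y = W) on D(X)={2,3,5} D(Y)={2,4,5} D(W)={4,5,6,7}: no change
Constraint 3 (U != X) on D(U)={2,4,7,8} D(X)={2,3,5}: no change
Constraint 4 (Y < U) on D(Y)={2,4,5} D(U)={2,4,7,8}: U {2,4,7,8}->{4,7,8}
So after all 4 constraints: D(W) = {4,5,6,7}

Answer: {4,5,6,7}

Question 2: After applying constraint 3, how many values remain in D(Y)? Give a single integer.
Answer: 3

Derivation:
Constraint 1 (X + Y = W) on D(X)={2,3,5,6,7,8} D(Y)={2,4,5,7,8} D(W)={2,3,4,5,6,7}: X {2,3,5,6,7,8}->{2,3,5}; Y {2,4,5,7,8}->{2,4,5}; W {2,3,4,5,6,7}->{4,5,6,7}
Constraint 2 (X + Y = W) on D(X)={2,3,5} D(Y)={2,4,5} D(W)={4,5,6,7}: no change
Constraint 3 (U != X) on D(U)={2,4,7,8} D(X)={2,3,5}: no change
So after constraint 3: D(Y)={2,4,5}, size = 3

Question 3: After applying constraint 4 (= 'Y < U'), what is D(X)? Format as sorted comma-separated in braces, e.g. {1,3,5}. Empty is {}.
Answer: {2,3,5}

Derivation:
Constraint 1 (X + Y = W) on D(X)={2,3,5,6,7,8} D(Y)={2,4,5,7,8} D(W)={2,3,4,5,6,7}: X {2,3,5,6,7,8}->{2,3,5}; Y {2,4,5,7,8}->{2,4,5}; W {2,3,4,5,6,7}->{4,5,6,7}
Constraint 2 (X + Y = W) on D(X)={2,3,5} D(Y)={2,4,5} D(W)={4,5,6,7}: no change
Constraint 3 (U != X) on D(U)={2,4,7,8} D(X)={2,3,5}: no change
Constraint 4 (Y < U) on D(Y)={2,4,5} D(U)={2,4,7,8}: U {2,4,7,8}->{4,7,8}
So after constraint 4: D(X) = {2,3,5}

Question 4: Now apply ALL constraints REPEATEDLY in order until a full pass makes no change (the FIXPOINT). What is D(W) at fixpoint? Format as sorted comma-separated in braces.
pass 0 (initial): D(W)={2,3,4,5,6,7}
pass 1: U {2,4,7,8}->{4,7,8}; W {2,3,4,5,6,7}->{4,5,6,7}; X {2,3,5,6,7,8}->{2,3,5}; Y {2,4,5,7,8}->{2,4,5}
pass 2: no change
Fixpoint after 2 passes: D(W) = {4,5,6,7}

Answer: {4,5,6,7}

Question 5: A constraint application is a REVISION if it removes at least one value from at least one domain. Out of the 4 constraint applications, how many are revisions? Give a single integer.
Constraint 1 (X + Y = W) on D(X)={2,3,5,6,7,8} D(Y)={2,4,5,7,8} D(W)={2,3,4,5,6,7}: X {2,3,5,6,7,8}->{2,3,5}; Y {2,4,5,7,8}->{2,4,5}; W {2,3,4,5,6,7}->{4,5,6,7} => REVISION
Constraint 2 (X + Y = W) on D(X)={2,3,5} D(Y)={2,4,5} D(W)={4,5,6,7}: no change => not a revision
Constraint 3 (U != X) on D(U)={2,4,7,8} D(X)={2,3,5}: no change => not a revision
Constraint 4 (Y < U) on D(Y)={2,4,5} D(U)={2,4,7,8}: U {2,4,7,8}->{4,7,8} => REVISION
Total revisions = 2

Answer: 2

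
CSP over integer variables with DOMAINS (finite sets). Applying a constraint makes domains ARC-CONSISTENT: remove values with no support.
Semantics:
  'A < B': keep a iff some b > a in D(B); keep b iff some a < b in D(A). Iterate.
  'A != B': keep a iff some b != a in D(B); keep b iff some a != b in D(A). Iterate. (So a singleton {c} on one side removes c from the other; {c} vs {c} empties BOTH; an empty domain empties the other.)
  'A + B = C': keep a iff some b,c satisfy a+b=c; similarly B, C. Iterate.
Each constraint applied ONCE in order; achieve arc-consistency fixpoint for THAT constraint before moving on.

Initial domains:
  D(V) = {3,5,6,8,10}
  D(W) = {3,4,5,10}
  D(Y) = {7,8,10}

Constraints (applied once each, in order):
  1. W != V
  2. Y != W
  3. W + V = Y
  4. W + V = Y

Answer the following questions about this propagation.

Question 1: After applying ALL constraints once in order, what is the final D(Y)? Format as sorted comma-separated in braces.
Answer: {7,8,10}

Derivation:
Constraint 1 (W != V) on D(W)={3,4,5,10} D(V)={3,5,6,8,10}: no change
Constraint 2 (Y != W) on D(Y)={7,8,10} D(W)={3,4,5,10}: no change
Constraint 3 (W + V = Y) on D(W)={3,4,5,10} D(V)={3,5,6,8,10} D(Y)={7,8,10}: W {3,4,5,10}->{3,4,5}; V {3,5,6,8,10}->{3,5,6}
Constraint 4 (W + V = Y) on D(W)={3,4,5} D(V)={3,5,6} D(Y)={7,8,10}: no change
So after all 4 constraints: D(Y) = {7,8,10}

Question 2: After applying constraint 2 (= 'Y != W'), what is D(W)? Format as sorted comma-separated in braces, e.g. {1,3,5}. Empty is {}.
Constraint 1 (W != V) on D(W)={3,4,5,10} D(V)={3,5,6,8,10}: no change
Constraint 2 (Y != W) on D(Y)={7,8,10} D(W)={3,4,5,10}: no change
So after constraint 2: D(W) = {3,4,5,10}

Answer: {3,4,5,10}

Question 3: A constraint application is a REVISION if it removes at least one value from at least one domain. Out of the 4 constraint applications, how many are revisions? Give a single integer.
Constraint 1 (W != V) on D(W)={3,4,5,10} D(V)={3,5,6,8,10}: no change => not a revision
Constraint 2 (Y != W) on D(Y)={7,8,10} D(W)={3,4,5,10}: no change => not a revision
Constraint 3 (W + V = Y) on D(W)={3,4,5,10} D(V)={3,5,6,8,10} D(Y)={7,8,10}: W {3,4,5,10}->{3,4,5}; V {3,5,6,8,10}->{3,5,6} => REVISION
Constraint 4 (W + V = Y) on D(W)={3,4,5} D(V)={3,5,6} D(Y)={7,8,10}: no change => not a revision
Total revisions = 1

Answer: 1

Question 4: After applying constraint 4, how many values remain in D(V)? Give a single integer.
Constraint 1 (W != V) on D(W)={3,4,5,10} D(V)={3,5,6,8,10}: no change
Constraint 2 (Y != W) on D(Y)={7,8,10} D(W)={3,4,5,10}: no change
Constraint 3 (W + V = Y) on D(W)={3,4,5,10} D(V)={3,5,6,8,10} D(Y)={7,8,10}: W {3,4,5,10}->{3,4,5}; V {3,5,6,8,10}->{3,5,6}
Constraint 4 (W + V = Y) on D(W)={3,4,5} D(V)={3,5,6} D(Y)={7,8,10}: no change
So after constraint 4: D(V)={3,5,6}, size = 3

Answer: 3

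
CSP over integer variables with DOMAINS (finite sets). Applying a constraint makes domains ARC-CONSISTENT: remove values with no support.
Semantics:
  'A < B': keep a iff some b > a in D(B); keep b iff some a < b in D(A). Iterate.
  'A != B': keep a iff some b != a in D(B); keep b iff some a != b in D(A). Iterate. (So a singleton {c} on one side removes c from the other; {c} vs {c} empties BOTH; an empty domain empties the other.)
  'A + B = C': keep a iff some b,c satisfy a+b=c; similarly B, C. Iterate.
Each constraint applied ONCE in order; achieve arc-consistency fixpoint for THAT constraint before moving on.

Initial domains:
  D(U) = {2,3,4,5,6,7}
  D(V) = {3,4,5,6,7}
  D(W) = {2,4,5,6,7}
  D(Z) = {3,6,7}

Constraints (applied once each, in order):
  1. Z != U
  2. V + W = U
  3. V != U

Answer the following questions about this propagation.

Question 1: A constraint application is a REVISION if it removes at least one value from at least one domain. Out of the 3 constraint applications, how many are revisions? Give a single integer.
Answer: 1

Derivation:
Constraint 1 (Z != U) on D(Z)={3,6,7} D(U)={2,3,4,5,6,7}: no change => not a revision
Constraint 2 (V + W = U) on D(V)={3,4,5,6,7} D(W)={2,4,5,6,7} D(U)={2,3,4,5,6,7}: V {3,4,5,6,7}->{3,4,5}; W {2,4,5,6,7}->{2,4}; U {2,3,4,5,6,7}->{5,6,7} => REVISION
Constraint 3 (V != U) on D(V)={3,4,5} D(U)={5,6,7}: no change => not a revision
Total revisions = 1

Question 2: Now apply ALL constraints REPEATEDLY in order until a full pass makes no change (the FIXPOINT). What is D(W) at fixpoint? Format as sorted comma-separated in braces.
Answer: {2,4}

Derivation:
pass 0 (initial): D(W)={2,4,5,6,7}
pass 1: U {2,3,4,5,6,7}->{5,6,7}; V {3,4,5,6,7}->{3,4,5}; W {2,4,5,6,7}->{2,4}
pass 2: no change
Fixpoint after 2 passes: D(W) = {2,4}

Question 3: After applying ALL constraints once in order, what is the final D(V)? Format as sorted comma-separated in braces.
Constraint 1 (Z != U) on D(Z)={3,6,7} D(U)={2,3,4,5,6,7}: no change
Constraint 2 (V + W = U) on D(V)={3,4,5,6,7} D(W)={2,4,5,6,7} D(U)={2,3,4,5,6,7}: V {3,4,5,6,7}->{3,4,5}; W {2,4,5,6,7}->{2,4}; U {2,3,4,5,6,7}->{5,6,7}
Constraint 3 (V != U) on D(V)={3,4,5} D(U)={5,6,7}: no change
So after all 3 constraints: D(V) = {3,4,5}

Answer: {3,4,5}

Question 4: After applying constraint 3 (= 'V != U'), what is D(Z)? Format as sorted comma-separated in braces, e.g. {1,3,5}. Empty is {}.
Constraint 1 (Z != U) on D(Z)={3,6,7} D(U)={2,3,4,5,6,7}: no change
Constraint 2 (V + W = U) on D(V)={3,4,5,6,7} D(W)={2,4,5,6,7} D(U)={2,3,4,5,6,7}: V {3,4,5,6,7}->{3,4,5}; W {2,4,5,6,7}->{2,4}; U {2,3,4,5,6,7}->{5,6,7}
Constraint 3 (V != U) on D(V)={3,4,5} D(U)={5,6,7}: no change
So after constraint 3: D(Z) = {3,6,7}

Answer: {3,6,7}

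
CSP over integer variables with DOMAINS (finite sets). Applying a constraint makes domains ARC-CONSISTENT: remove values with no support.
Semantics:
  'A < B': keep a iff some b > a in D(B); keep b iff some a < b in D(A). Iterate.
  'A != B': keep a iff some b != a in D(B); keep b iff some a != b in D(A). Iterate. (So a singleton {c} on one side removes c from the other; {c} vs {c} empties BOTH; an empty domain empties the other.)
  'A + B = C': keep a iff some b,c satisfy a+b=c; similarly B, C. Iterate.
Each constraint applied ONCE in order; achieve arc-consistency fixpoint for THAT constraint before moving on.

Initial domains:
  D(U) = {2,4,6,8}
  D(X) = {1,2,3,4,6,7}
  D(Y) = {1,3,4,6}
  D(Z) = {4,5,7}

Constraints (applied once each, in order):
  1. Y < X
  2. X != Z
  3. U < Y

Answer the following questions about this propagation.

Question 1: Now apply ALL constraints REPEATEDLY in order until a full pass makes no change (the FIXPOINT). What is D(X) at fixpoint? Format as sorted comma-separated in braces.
pass 0 (initial): D(X)={1,2,3,4,6,7}
pass 1: U {2,4,6,8}->{2,4}; X {1,2,3,4,6,7}->{2,3,4,6,7}; Y {1,3,4,6}->{3,4,6}
pass 2: X {2,3,4,6,7}->{4,6,7}
pass 3: no change
Fixpoint after 3 passes: D(X) = {4,6,7}

Answer: {4,6,7}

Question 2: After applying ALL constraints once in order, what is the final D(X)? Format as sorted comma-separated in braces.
Constraint 1 (Y < X) on D(Y)={1,3,4,6} D(X)={1,2,3,4,6,7}: X {1,2,3,4,6,7}->{2,3,4,6,7}
Constraint 2 (X != Z) on D(X)={2,3,4,6,7} D(Z)={4,5,7}: no change
Constraint 3 (U < Y) on D(U)={2,4,6,8} D(Y)={1,3,4,6}: U {2,4,6,8}->{2,4}; Y {1,3,4,6}->{3,4,6}
So after all 3 constraints: D(X) = {2,3,4,6,7}

Answer: {2,3,4,6,7}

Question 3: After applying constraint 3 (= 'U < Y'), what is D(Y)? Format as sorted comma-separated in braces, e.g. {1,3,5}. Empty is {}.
Constraint 1 (Y < X) on D(Y)={1,3,4,6} D(X)={1,2,3,4,6,7}: X {1,2,3,4,6,7}->{2,3,4,6,7}
Constraint 2 (X != Z) on D(X)={2,3,4,6,7} D(Z)={4,5,7}: no change
Constraint 3 (U < Y) on D(U)={2,4,6,8} D(Y)={1,3,4,6}: U {2,4,6,8}->{2,4}; Y {1,3,4,6}->{3,4,6}
So after constraint 3: D(Y) = {3,4,6}

Answer: {3,4,6}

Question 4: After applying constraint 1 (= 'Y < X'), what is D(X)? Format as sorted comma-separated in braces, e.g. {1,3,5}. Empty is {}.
Constraint 1 (Y < X) on D(Y)={1,3,4,6} D(X)={1,2,3,4,6,7}: X {1,2,3,4,6,7}->{2,3,4,6,7}
So after constraint 1: D(X) = {2,3,4,6,7}

Answer: {2,3,4,6,7}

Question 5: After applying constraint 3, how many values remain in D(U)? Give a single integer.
Constraint 1 (Y < X) on D(Y)={1,3,4,6} D(X)={1,2,3,4,6,7}: X {1,2,3,4,6,7}->{2,3,4,6,7}
Constraint 2 (X != Z) on D(X)={2,3,4,6,7} D(Z)={4,5,7}: no change
Constraint 3 (U < Y) on D(U)={2,4,6,8} D(Y)={1,3,4,6}: U {2,4,6,8}->{2,4}; Y {1,3,4,6}->{3,4,6}
So after constraint 3: D(U)={2,4}, size = 2

Answer: 2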